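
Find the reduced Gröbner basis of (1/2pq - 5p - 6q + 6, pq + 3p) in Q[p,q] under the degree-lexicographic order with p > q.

G = {q^2 + 2q - 3, p + 12/13q - 12/13}

f_1 = 1/2pq - 5p - 6q + 6, LT = pq.
f_2 = pq + 3p, LT = pq.

S(f_1,f_2): lcm = pq. S = -13p - 12q + 12.
  leading term p: no divisor's leading term divides it; move -13p to the remainder.
  leading term q: no divisor's leading term divides it; move -12q to the remainder.
  leading term 1: no divisor's leading term divides it; move 12 to the remainder.
  remainder -13p - 12q + 12 ≠ 0; add g_3 = -13p - 12q + 12 to the basis.

S(f_1,g_3): lcm = pq. S = -12/13q^2 - 10p - 144/13q + 12.
  leading term q^2: no divisor's leading term divides it; move -12/13q^2 to the remainder.
  leading term p: subtract (10/13)·g_3 from -10p - 144/13q + 12 → -24/13q + 36/13
  leading term q: no divisor's leading term divides it; move -24/13q to the remainder.
  leading term 1: no divisor's leading term divides it; move 36/13 to the remainder.
  remainder -12/13q^2 - 24/13q + 36/13 ≠ 0; add g_4 = -12/13q^2 - 24/13q + 36/13 to the basis.

The other S-polynomials (S(f_2,g_3), S(f_1,g_4), S(f_2,g_4), S(g_3,g_4)) all reduce to 0 modulo the current basis, so we have a Gröbner basis.
Inter-reduce: drop elements whose leading term is divisible by another's, tail-reduce, and make monic.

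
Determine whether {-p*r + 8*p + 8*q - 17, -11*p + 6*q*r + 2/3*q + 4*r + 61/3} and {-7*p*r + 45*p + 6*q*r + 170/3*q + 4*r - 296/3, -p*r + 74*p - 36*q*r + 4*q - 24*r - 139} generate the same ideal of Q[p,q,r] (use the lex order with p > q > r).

Yes, the ideals are equal.

Equality of ideals is decidable: compute both reduced Gröbner bases (unique for the ordering) and check whether they agree.
Buchberger on the first generating set:
f_1 = -p*r + 8*p + 8*q - 17, LT = p*r.
f_2 = -11*p + 6*q*r + 2/3*q + 4*r + 61/3, LT = p.

S(f_1,f_2): lcm = p*r. S = -8*p + 6/11*q*r**2 + 2/33*q*r - 8*q + 4/11*r**2 + 61/33*r + 17.
  leading term p: subtract (8/11)·f_2 from -8*p + 6/11*q*r**2 + 2/33*q*r - 8*q + 4/11*r**2 + 61/33*r + 17 → 6/11*q*r**2 - 142/33*q*r - 280/33*q + 4/11*r**2 - 35/33*r + 73/33
  leading term q*r**2: no divisor's leading term divides it; move 6/11*q*r**2 to the remainder.
  leading term q*r: no divisor's leading term divides it; move -142/33*q*r to the remainder.
  leading term q: no divisor's leading term divides it; move -280/33*q to the remainder.
  leading term r**2: no divisor's leading term divides it; move 4/11*r**2 to the remainder.
  leading term r: no divisor's leading term divides it; move -35/33*r to the remainder.
  leading term 1: no divisor's leading term divides it; move 73/33 to the remainder.
  remainder 6/11*q*r**2 - 142/33*q*r - 280/33*q + 4/11*r**2 - 35/33*r + 73/33 ≠ 0; add g_3 = 6/11*q*r**2 - 142/33*q*r - 280/33*q + 4/11*r**2 - 35/33*r + 73/33 to the basis.

The other S-polynomials (S(f_1,g_3), S(f_2,g_3)) all reduce to 0 modulo the current basis, so we have a Gröbner basis.
Inter-reduce: drop elements whose leading term is divisible by another's, tail-reduce, and make monic.
Reduced Gröbner basis: {p - 6/11*q*r - 2/33*q - 4/11*r - 61/33, q*r**2 - 71/9*q*r - 140/9*q + 2/3*r**2 - 35/18*r + 73/18}.

Buchberger on the second generating set:
h_1 = -7*p*r + 45*p + 6*q*r + 170/3*q + 4*r - 296/3, LT = p*r.
h_2 = -p*r + 74*p - 36*q*r + 4*q - 24*r - 139, LT = p*r.

S(h_1,h_2): lcm = p*r. S = 473/7*p - 258/7*q*r - 86/21*q - 172/7*r - 2623/21.
  leading term p: no divisor's leading term divides it; move 473/7*p to the remainder.
  leading term q*r: no divisor's leading term divides it; move -258/7*q*r to the remainder.
  leading term q: no divisor's leading term divides it; move -86/21*q to the remainder.
  leading term r: no divisor's leading term divides it; move -172/7*r to the remainder.
  leading term 1: no divisor's leading term divides it; move -2623/21 to the remainder.
  remainder 473/7*p - 258/7*q*r - 86/21*q - 172/7*r - 2623/21 ≠ 0; add k_3 = 473/7*p - 258/7*q*r - 86/21*q - 172/7*r - 2623/21 to the basis.

S(h_1,k_3): lcm = p*r. S = -45/7*p + 6/11*q*r**2 - 184/231*q*r - 170/21*q + 4/11*r**2 + 295/231*r + 296/21.
  leading term p: subtract (-45/473)·k_3 from -45/7*p + 6/11*q*r**2 - 184/231*q*r - 170/21*q + 4/11*r**2 + 295/231*r + 296/21 → 6/11*q*r**2 - 142/33*q*r - 280/33*q + 4/11*r**2 - 35/33*r + 73/33
  leading term q*r**2: no divisor's leading term divides it; move 6/11*q*r**2 to the remainder.
  leading term q*r: no divisor's leading term divides it; move -142/33*q*r to the remainder.
  leading term q: no divisor's leading term divides it; move -280/33*q to the remainder.
  leading term r**2: no divisor's leading term divides it; move 4/11*r**2 to the remainder.
  leading term r: no divisor's leading term divides it; move -35/33*r to the remainder.
  leading term 1: no divisor's leading term divides it; move 73/33 to the remainder.
  remainder 6/11*q*r**2 - 142/33*q*r - 280/33*q + 4/11*r**2 - 35/33*r + 73/33 ≠ 0; add k_4 = 6/11*q*r**2 - 142/33*q*r - 280/33*q + 4/11*r**2 - 35/33*r + 73/33 to the basis.

The other S-polynomials (S(h_2,k_3), S(h_1,k_4), S(h_2,k_4), S(k_3,k_4)) all reduce to 0 modulo the current basis, so we have a Gröbner basis.
Inter-reduce: drop elements whose leading term is divisible by another's, tail-reduce, and make monic.
Reduced Gröbner basis: {p - 6/11*q*r - 2/33*q - 4/11*r - 61/33, q*r**2 - 71/9*q*r - 140/9*q + 2/3*r**2 - 35/18*r + 73/18}.

These coincide, so the ideals are equal.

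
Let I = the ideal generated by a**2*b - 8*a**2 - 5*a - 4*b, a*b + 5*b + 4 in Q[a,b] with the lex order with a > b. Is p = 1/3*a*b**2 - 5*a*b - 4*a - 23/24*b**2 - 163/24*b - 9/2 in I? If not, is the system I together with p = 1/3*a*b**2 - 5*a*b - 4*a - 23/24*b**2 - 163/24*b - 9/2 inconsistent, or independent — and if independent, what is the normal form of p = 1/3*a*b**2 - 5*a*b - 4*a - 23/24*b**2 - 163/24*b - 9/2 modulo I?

First compute the reduced Gröbner basis of I by Buchberger's algorithm.
f_1 = a**2*b - 8*a**2 - 5*a - 4*b, LT = a**2*b.
f_2 = a*b + 5*b + 4, LT = a*b.

S(f_1,f_2): lcm = a**2*b. S = -8*a**2 - 5*a*b - 9*a - 4*b.
  leading term a**2: no divisor's leading term divides it; move -8*a**2 to the remainder.
  leading term a*b: subtract (-5)·f_2 from -5*a*b - 9*a - 4*b → -9*a + 21*b + 20
  leading term a: no divisor's leading term divides it; move -9*a to the remainder.
  leading term b: no divisor's leading term divides it; move 21*b to the remainder.
  leading term 1: no divisor's leading term divides it; move 20 to the remainder.
  remainder -8*a**2 - 9*a + 21*b + 20 ≠ 0; add h_3 = -8*a**2 - 9*a + 21*b + 20 to the basis.

S(f_1,h_3): lcm = a**2*b. S = -8*a**2 - 9/8*a*b - 5*a + 21/8*b**2 - 3/2*b.
  leading term a**2: subtract (1)·h_3 from -8*a**2 - 9/8*a*b - 5*a + 21/8*b**2 - 3/2*b → -9/8*a*b + 4*a + 21/8*b**2 - 45/2*b - 20
  leading term a*b: subtract (-9/8)·f_2 from -9/8*a*b + 4*a + 21/8*b**2 - 45/2*b - 20 → 4*a + 21/8*b**2 - 135/8*b - 31/2
  leading term a: no divisor's leading term divides it; move 4*a to the remainder.
  leading term b**2: no divisor's leading term divides it; move 21/8*b**2 to the remainder.
  leading term b: no divisor's leading term divides it; move -135/8*b to the remainder.
  leading term 1: no divisor's leading term divides it; move -31/2 to the remainder.
  remainder 4*a + 21/8*b**2 - 135/8*b - 31/2 ≠ 0; add h_4 = 4*a + 21/8*b**2 - 135/8*b - 31/2 to the basis.

S(f_1,h_4): lcm = a**2*b. S = -8*a**2 - 21/32*a*b**3 + 135/32*a*b**2 + 31/8*a*b - 5*a - 4*b.
  leading term a**2: subtract (1)·h_3 from -8*a**2 - 21/32*a*b**3 + 135/32*a*b**2 + 31/8*a*b - 5*a - 4*b → -21/32*a*b**3 + 135/32*a*b**2 + 31/8*a*b + 4*a - 25*b - 20
  leading term a*b**3: subtract (-21/32*b**2)·f_2 from -21/32*a*b**3 + 135/32*a*b**2 + 31/8*a*b + 4*a - 25*b - 20 → 135/32*a*b**2 + 31/8*a*b + 4*a + 105/32*b**3 + 21/8*b**2 - 25*b - 20
  leading term a*b**2: subtract (135/32*b)·f_2 from 135/32*a*b**2 + 31/8*a*b + 4*a + 105/32*b**3 + 21/8*b**2 - 25*b - 20 → 31/8*a*b + 4*a + 105/32*b**3 - 591/32*b**2 - 335/8*b - 20
  leading term a*b: subtract (31/8)·f_2 from 31/8*a*b + 4*a + 105/32*b**3 - 591/32*b**2 - 335/8*b - 20 → 4*a + 105/32*b**3 - 591/32*b**2 - 245/4*b - 71/2
  leading term a: subtract (1)·h_4 from 4*a + 105/32*b**3 - 591/32*b**2 - 245/4*b - 71/2 → 105/32*b**3 - 675/32*b**2 - 355/8*b - 20
  leading term b**3: no divisor's leading term divides it; move 105/32*b**3 to the remainder.
  leading term b**2: no divisor's leading term divides it; move -675/32*b**2 to the remainder.
  leading term b: no divisor's leading term divides it; move -355/8*b to the remainder.
  leading term 1: no divisor's leading term divides it; move -20 to the remainder.
  remainder 105/32*b**3 - 675/32*b**2 - 355/8*b - 20 ≠ 0; add h_5 = 105/32*b**3 - 675/32*b**2 - 355/8*b - 20 to the basis.

The other S-polynomials (S(f_2,h_3), S(f_2,h_4), S(h_3,h_4), S(f_1,h_5), S(f_2,h_5), S(h_3,h_5), S(h_4,h_5)) all reduce to 0 modulo the current basis, so we have a Gröbner basis.
Inter-reduce: drop elements whose leading term is divisible by another's, tail-reduce, and make monic.
Reduced Gröbner basis: {a + 21/32*b**2 - 135/32*b - 31/8, b**3 - 45/7*b**2 - 284/21*b - 128/21}.
Label its elements g_1 = a + 21/32*b**2 - 135/32*b - 31/8, g_2 = b**3 - 45/7*b**2 - 284/21*b - 128/21.

Reduce p = 1/3*a*b**2 - 5*a*b - 4*a - 23/24*b**2 - 163/24*b - 9/2 modulo G:
  leading term a*b**2: subtract (1/3*b**2)·g_1 from 1/3*a*b**2 - 5*a*b - 4*a - 23/24*b**2 - 163/24*b - 9/2 → -5*a*b - 4*a - 7/32*b**4 + 45/32*b**3 + 1/3*b**2 - 163/24*b - 9/2
  leading term a*b: subtract (-5*b)·g_1 from -5*a*b - 4*a - 7/32*b**4 + 45/32*b**3 + 1/3*b**2 - 163/24*b - 9/2 → -4*a - 7/32*b**4 + 75/16*b**3 - 1993/96*b**2 - 157/6*b - 9/2
  leading term a: subtract (-4)·g_1 from -4*a - 7/32*b**4 + 75/16*b**3 - 1993/96*b**2 - 157/6*b - 9/2 → -7/32*b**4 + 75/16*b**3 - 1741/96*b**2 - 1033/24*b - 20
  leading term b**4: subtract (-7/32*b)·g_2 from -7/32*b**4 + 75/16*b**3 - 1741/96*b**2 - 1033/24*b - 20 → 105/32*b**3 - 675/32*b**2 - 355/8*b - 20
  leading term b**3: subtract (105/32)·g_2 from 105/32*b**3 - 675/32*b**2 - 355/8*b - 20 → 0
  normal form = 0.
Since the normal form is 0, p ∈ I.

1/3*a*b**2 - 5*a*b - 4*a - 23/24*b**2 - 163/24*b - 9/2 lies in I (it reduces to 0).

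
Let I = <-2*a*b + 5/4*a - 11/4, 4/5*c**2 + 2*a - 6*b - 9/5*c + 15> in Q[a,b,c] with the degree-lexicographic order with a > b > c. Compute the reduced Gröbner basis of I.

f_1 = -2*a*b + 5/4*a - 11/4, LT = a*b.
f_2 = 4/5*c**2 + 2*a - 6*b - 9/5*c + 15, LT = c**2.

S(f_1,f_2): leading monomials are coprime, so the S-polynomial reduces to 0 (Buchberger's first criterion).
Every S-polynomial of the final basis reduces to 0, so we have a Gröbner basis.

G = {a*b - 5/8*a + 11/8, c**2 + 5/2*a - 15/2*b - 9/4*c + 75/4}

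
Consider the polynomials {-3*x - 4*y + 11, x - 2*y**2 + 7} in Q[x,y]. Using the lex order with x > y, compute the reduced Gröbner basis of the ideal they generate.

f_1 = -3*x - 4*y + 11, LT = x.
f_2 = x - 2*y**2 + 7, LT = x.

S(f_1,f_2): lcm = x. S = 2*y**2 + 4/3*y - 32/3.
  leading term y**2: no divisor's leading term divides it; move 2*y**2 to the remainder.
  leading term y: no divisor's leading term divides it; move 4/3*y to the remainder.
  leading term 1: no divisor's leading term divides it; move -32/3 to the remainder.
  remainder 2*y**2 + 4/3*y - 32/3 ≠ 0; add g_3 = 2*y**2 + 4/3*y - 32/3 to the basis.

S(f_1,g_3): leading monomials are coprime, so the S-polynomial reduces to 0 (Buchberger's first criterion).
S(f_2,g_3): leading monomials are coprime, so the S-polynomial reduces to 0 (Buchberger's first criterion).
Every S-polynomial of the final basis reduces to 0, so we have a Gröbner basis.
Inter-reduce: drop elements whose leading term is divisible by another's, tail-reduce, and make monic.

G = {x + 4/3*y - 11/3, y**2 + 2/3*y - 16/3}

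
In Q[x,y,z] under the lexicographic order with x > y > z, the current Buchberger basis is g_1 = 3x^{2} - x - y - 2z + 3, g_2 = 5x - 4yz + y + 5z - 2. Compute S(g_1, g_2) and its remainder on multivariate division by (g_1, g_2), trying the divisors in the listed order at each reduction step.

S(g_1, g_2) = \tfrac{4}{5}xyz - \tfrac{1}{5}xy - xz + \tfrac{1}{15}x - \tfrac{1}{3}y - \tfrac{2}{3}z + 1; remainder on division = \tfrac{16}{25}y^{2}z^{2} - \tfrac{8}{25}y^{2}z + \tfrac{1}{25}y^{2} - \tfrac{8}{5}yz^{2} + \tfrac{58}{75}yz - \tfrac{32}{75}y + z^{2} - \tfrac{17}{15}z + \tfrac{77}{75}.

lcm(LM(g_1), LM(g_2)) = x^{2}.
S = (lcm/LT(g_1))·g_1 − (lcm/LT(g_2))·g_2 = \tfrac{4}{5}xyz - \tfrac{1}{5}xy - xz + \tfrac{1}{15}x - \tfrac{1}{3}y - \tfrac{2}{3}z + 1.
Reduce S modulo (g_1, g_2) in that order:
  leading term xyz: subtract (\tfrac{4}{25}yz)·g_2 from \tfrac{4}{5}xyz - \tfrac{1}{5}xy - xz + \tfrac{1}{15}x - \tfrac{1}{3}y - \tfrac{2}{3}z + 1 → -\tfrac{1}{5}xy - xz + \tfrac{1}{15}x + \tfrac{16}{25}y^{2}z^{2} - \tfrac{4}{25}y^{2}z - \tfrac{4}{5}yz^{2} + \tfrac{8}{25}yz - \tfrac{1}{3}y - \tfrac{2}{3}z + 1
  leading term xy: subtract (-\tfrac{1}{25}y)·g_2 from -\tfrac{1}{5}xy - xz + \tfrac{1}{15}x + \tfrac{16}{25}y^{2}z^{2} - \tfrac{4}{25}y^{2}z - \tfrac{4}{5}yz^{2} + \tfrac{8}{25}yz - \tfrac{1}{3}y - \tfrac{2}{3}z + 1 → -xz + \tfrac{1}{15}x + \tfrac{16}{25}y^{2}z^{2} - \tfrac{8}{25}y^{2}z + \tfrac{1}{25}y^{2} - \tfrac{4}{5}yz^{2} + \tfrac{13}{25}yz - \tfrac{31}{75}y - \tfrac{2}{3}z + 1
  leading term xz: subtract (-\tfrac{1}{5}z)·g_2 from -xz + \tfrac{1}{15}x + \tfrac{16}{25}y^{2}z^{2} - \tfrac{8}{25}y^{2}z + \tfrac{1}{25}y^{2} - \tfrac{4}{5}yz^{2} + \tfrac{13}{25}yz - \tfrac{31}{75}y - \tfrac{2}{3}z + 1 → \tfrac{1}{15}x + \tfrac{16}{25}y^{2}z^{2} - \tfrac{8}{25}y^{2}z + \tfrac{1}{25}y^{2} - \tfrac{8}{5}yz^{2} + \tfrac{18}{25}yz - \tfrac{31}{75}y + z^{2} - \tfrac{16}{15}z + 1
  leading term x: subtract (\tfrac{1}{75})·g_2 from \tfrac{1}{15}x + \tfrac{16}{25}y^{2}z^{2} - \tfrac{8}{25}y^{2}z + \tfrac{1}{25}y^{2} - \tfrac{8}{5}yz^{2} + \tfrac{18}{25}yz - \tfrac{31}{75}y + z^{2} - \tfrac{16}{15}z + 1 → \tfrac{16}{25}y^{2}z^{2} - \tfrac{8}{25}y^{2}z + \tfrac{1}{25}y^{2} - \tfrac{8}{5}yz^{2} + \tfrac{58}{75}yz - \tfrac{32}{75}y + z^{2} - \tfrac{17}{15}z + \tfrac{77}{75}
  leading term y^{2}z^{2}: no divisor's leading term divides it; move \tfrac{16}{25}y^{2}z^{2} to the remainder.
  leading term y^{2}z: no divisor's leading term divides it; move -\tfrac{8}{25}y^{2}z to the remainder.
  leading term y^{2}: no divisor's leading term divides it; move \tfrac{1}{25}y^{2} to the remainder.
  leading term yz^{2}: no divisor's leading term divides it; move -\tfrac{8}{5}yz^{2} to the remainder.
  leading term yz: no divisor's leading term divides it; move \tfrac{58}{75}yz to the remainder.
  leading term y: no divisor's leading term divides it; move -\tfrac{32}{75}y to the remainder.
  leading term z^{2}: no divisor's leading term divides it; move z^{2} to the remainder.
  leading term z: no divisor's leading term divides it; move -\tfrac{17}{15}z to the remainder.
  leading term 1: no divisor's leading term divides it; move \tfrac{77}{75} to the remainder.
The remainder \tfrac{16}{25}y^{2}z^{2} - \tfrac{8}{25}y^{2}z + \tfrac{1}{25}y^{2} - \tfrac{8}{5}yz^{2} + \tfrac{58}{75}yz - \tfrac{32}{75}y + z^{2} - \tfrac{17}{15}z + \tfrac{77}{75} is nonzero, so it would be added as the next basis element.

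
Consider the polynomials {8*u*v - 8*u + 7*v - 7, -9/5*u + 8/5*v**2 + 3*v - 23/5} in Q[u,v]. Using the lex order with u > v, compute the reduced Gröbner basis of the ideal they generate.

G = {u - 8/9*v**2 - 5/3*v + 23/9, v**3 + 7/8*v**2 - 241/64*v + 121/64}

f_1 = 8*u*v - 8*u + 7*v - 7, LT = u*v.
f_2 = -9/5*u + 8/5*v**2 + 3*v - 23/5, LT = u.

S(f_1,f_2): lcm = u*v. S = -u + 8/9*v**3 + 5/3*v**2 - 121/72*v - 7/8.
  reduce S modulo (f_1, f_2):
  remainder 8/9*v**3 + 7/9*v**2 - 241/72*v + 121/72 ≠ 0; add g_3 = 8/9*v**3 + 7/9*v**2 - 241/72*v + 121/72 to the basis.

The other S-polynomials (S(f_1,g_3), S(f_2,g_3)) all reduce to 0 modulo the current basis, so we have a Gröbner basis.
Inter-reduce: drop elements whose leading term is divisible by another's, tail-reduce, and make monic.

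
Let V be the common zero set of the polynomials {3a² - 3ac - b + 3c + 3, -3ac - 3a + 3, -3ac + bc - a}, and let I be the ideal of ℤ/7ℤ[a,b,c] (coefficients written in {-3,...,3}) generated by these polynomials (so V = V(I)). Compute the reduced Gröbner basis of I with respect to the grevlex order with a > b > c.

f_1 = 3a² - 3ac - b + 3c + 3, LT = a².
f_2 = -3ac - 3a + 3, LT = ac.
f_3 = -3ac + bc - a, LT = ac.

S(f_1,f_2): lcm = a²c. S = -ac² - a² + 2bc + c² + a + c.
  leading term ac²: subtract (-2c)·f_2 from -ac² - a² + 2bc + c² + a + c → -a² + ac + 2bc + c² + a
  leading term a²: subtract (2)·f_1 from -a² + ac + 2bc + c² + a → 2bc + c² + a + 2b + c + 1
  leading term bc: no divisor's leading term divides it; move 2bc to the remainder.
  leading term c²: no divisor's leading term divides it; move c² to the remainder.
  leading term a: no divisor's leading term divides it; move a to the remainder.
  leading term b: no divisor's leading term divides it; move 2b to the remainder.
  leading term c: no divisor's leading term divides it; move c to the remainder.
  leading term 1: no divisor's leading term divides it; move 1 to the remainder.
  remainder 2bc + c² + a + 2b + c + 1 ≠ 0; add g_4 = 2bc + c² + a + 2b + c + 1 to the basis.

S(f_1,f_3): lcm = a²c. S = -2abc - ac² + 2a² + 2bc + c² + c.
  leading term abc: subtract (3b)·f_2 from -2abc - ac² + 2a² + 2bc + c² + c → -ac² + 2a² + 2ab + 2bc + c² - 2b + c
  leading term ac²: subtract (-2c)·f_2 from -ac² + 2a² + 2ab + 2bc + c² - 2b + c → 2a² + 2ab + ac + 2bc + c² - 2b
  leading term a²: subtract (3)·f_1 from 2a² + 2ab + ac + 2bc + c² - 2b → 2ab + 3ac + 2bc + c² + b - 2c - 2
  leading term ab: no divisor's leading term divides it; move 2ab to the remainder.
  leading term ac: subtract (-1)·f_2 from 3ac + 2bc + c² + b - 2c - 2 → 2bc + c² - 3a + b - 2c + 1
  leading term bc: subtract (1)·g_4 from 2bc + c² - 3a + b - 2c + 1 → 3a - b - 3c
  leading term a: no divisor's leading term divides it; move 3a to the remainder.
  leading term b: no divisor's leading term divides it; move -b to the remainder.
  leading term c: no divisor's leading term divides it; move -3c to the remainder.
  remainder 2ab + 3a - b - 3c ≠ 0; add g_5 = 2ab + 3a - b - 3c to the basis.

S(f_2,f_3): lcm = ac. S = -2bc + 3a - 1.
  leading term bc: subtract (-1)·g_4 from -2bc + 3a - 1 → c² - 3a + 2b + c
  leading term c²: no divisor's leading term divides it; move c² to the remainder.
  leading term a: no divisor's leading term divides it; move -3a to the remainder.
  leading term b: no divisor's leading term divides it; move 2b to the remainder.
  leading term c: no divisor's leading term divides it; move c to the remainder.
  remainder c² - 3a + 2b + c ≠ 0; add g_6 = c² - 3a + 2b + c to the basis.

S(f_3,g_4): lcm = abc. S = 2b²c + 3ac² + 3a² - 3ab + 3ac + 3a.
  leading term b²c: subtract (b)·g_4 from 2b²c + 3ac² + 3a² - 3ab + 3ac + 3a → 3ac² - bc² + 3a² + 3ab - 2b² + 3ac - bc + 3a - b
  leading term ac²: subtract (-c)·f_2 from 3ac² - bc² + 3a² + 3ab - 2b² + 3ac - bc + 3a - b → -bc² + 3a² + 3ab - 2b² - bc + 3a - b + 3c
  leading term bc²: subtract (3c)·g_4 from -bc² + 3a² + 3ab - 2b² - bc + 3a - b + 3c → -3c³ + 3a² + 3ab - 2b² - 3ac - 3c² + 3a - b
  leading term c³: subtract (-3c)·g_6 from -3c³ + 3a² + 3ab - 2b² - 3ac - 3c² + 3a - b → 3a² + 3ab - 2b² + 2ac - bc + 3a - b
  leading term a²: subtract (1)·f_1 from 3a² + 3ab - 2b² + 2ac - bc + 3a - b → 3ab - 2b² - 2ac - bc + 3a - 3c - 3
  leading term ab: subtract (-2)·g_5 from 3ab - 2b² - 2ac - bc + 3a - 3c - 3 → -2b² - 2ac - bc + 2a - 2b - 2c - 3
  leading term b²: no divisor's leading term divides it; move -2b² to the remainder.
  leading term ac: subtract (3)·f_2 from -2ac - bc + 2a - 2b - 2c - 3 → -bc - 3a - 2b - 2c + 2
  leading term bc: subtract (3)·g_4 from -bc - 3a - 2b - 2c + 2 → -3c² + a - b + 2c - 1
  leading term c²: subtract (-3)·g_6 from -3c² + a - b + 2c - 1 → -a - 2b - 2c - 1
  leading term a: no divisor's leading term divides it; move -a to the remainder.
  leading term b: no divisor's leading term divides it; move -2b to the remainder.
  leading term c: no divisor's leading term divides it; move -2c to the remainder.
  leading term 1: no divisor's leading term divides it; move -1 to the remainder.
  remainder -2b² - a - 2b - 2c - 1 ≠ 0; add g_7 = -2b² - a - 2b - 2c - 1 to the basis.

The other S-polynomials (S(f_1,g_4), S(f_2,g_4), S(f_1,g_5), S(f_2,g_5), S(f_3,g_5), S(g_4,g_5), S(f_1,g_6), S(f_2,g_6), S(f_3,g_6), S(g_4,g_6), S(g_5,g_6), S(f_1,g_7), S(f_2,g_7), S(f_3,g_7), S(g_4,g_7), S(g_5,g_7), S(g_6,g_7)) all reduce to 0 modulo the current basis, so we have a Gröbner basis.
Inter-reduce: drop elements whose leading term is divisible by another's, tail-reduce, and make monic.

G = {a² + a + 2b + c, ab - 2a + 3b + 2c, b² - 3a + b + c - 3, ac + a - 1, bc + 2a - 3, c² - 3a + 2b + c}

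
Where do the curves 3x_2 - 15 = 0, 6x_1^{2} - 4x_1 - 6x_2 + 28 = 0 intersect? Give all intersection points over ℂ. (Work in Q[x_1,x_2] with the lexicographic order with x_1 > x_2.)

Compute a lex Gröbner basis by Buchberger's algorithm.
f_1 = 3x_2 - 15, LT = x_2.
f_2 = 6x_1^{2} - 4x_1 - 6x_2 + 28, LT = x_1^{2}.

The S-polynomials (S(f_1,f_2)) all reduce to 0 modulo the current basis, so we have a Gröbner basis.
Inter-reduce: drop elements whose leading term is divisible by another's, tail-reduce, and make monic.
Reduced Gröbner basis: {x_1^{2} - \tfrac{2}{3}x_1 - \tfrac{1}{3}, x_2 - 5}.

A lex Gröbner basis eliminates variables successively. Here x_2 - 5 depends only on x_2, with roots {5}; lifting each root through the earlier basis elements recovers the full solutions.
  x_2 = 5: the earlier basis element becomes x_1^{2} - \tfrac{2}{3}x_1 - \tfrac{1}{3} = 0, giving x_1 = -1/3, 1 — points (-1/3, 5), (1, 5).
Zero-dimensionality of the ideal guarantees finitely many solutions over ℂ.

{(-1/3, 5), (1, 5)}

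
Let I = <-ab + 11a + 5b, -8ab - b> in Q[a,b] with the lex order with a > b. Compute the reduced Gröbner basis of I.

f_1 = -ab + 11a + 5b, LT = ab.
f_2 = -8ab - b, LT = ab.

S(f_1,f_2): lcm = ab. S = -11a - \tfrac{41}{8}b.
  reduce S modulo (f_1, f_2):
  remainder -11a - \tfrac{41}{8}b ≠ 0; add g_3 = -11a - \tfrac{41}{8}b to the basis.

S(f_1,g_3): lcm = ab. S = -11a - \tfrac{41}{88}b^{2} - 5b.
  reduce S modulo (f_1, f_2, g_3):
  remainder -\tfrac{41}{88}b^{2} + \tfrac{1}{8}b ≠ 0; add g_4 = -\tfrac{41}{88}b^{2} + \tfrac{1}{8}b to the basis.

The other S-polynomials (S(f_2,g_3), S(f_1,g_4), S(f_2,g_4), S(g_3,g_4)) all reduce to 0 modulo the current basis, so we have a Gröbner basis.
Inter-reduce: drop elements whose leading term is divisible by another's, tail-reduce, and make monic.

G = {a + \tfrac{41}{88}b, b^{2} - \tfrac{11}{41}b}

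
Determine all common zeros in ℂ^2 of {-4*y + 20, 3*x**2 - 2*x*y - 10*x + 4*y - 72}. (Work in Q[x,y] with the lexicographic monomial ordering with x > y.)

Compute a lex Gröbner basis by Buchberger's algorithm.
f_1 = -4*y + 20, LT = y.
f_2 = 3*x**2 - 2*x*y - 10*x + 4*y - 72, LT = x**2.

S(f_1,f_2): leading monomials are coprime, so the S-polynomial reduces to 0 (Buchberger's first criterion).
Every S-polynomial of the final basis reduces to 0, so we have a Gröbner basis.
Inter-reduce: drop elements whose leading term is divisible by another's, tail-reduce, and make monic.
Reduced Gröbner basis: {x**2 - 20/3*x - 52/3, y - 5}.

A lex Gröbner basis eliminates variables successively. Here y - 5 depends only on y, with roots {5}; lifting each root through the earlier basis elements recovers the full solutions.
  y = 5: the earlier basis element becomes x**2 - 20/3*x - 52/3 = 0, giving x = -2, 26/3 — points (-2, 5), (26/3, 5).

{(-2, 5), (26/3, 5)}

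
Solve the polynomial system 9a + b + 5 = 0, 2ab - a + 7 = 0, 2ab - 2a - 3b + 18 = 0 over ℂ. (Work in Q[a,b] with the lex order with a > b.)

{(-1, 4)}

Compute a lex Gröbner basis by Buchberger's algorithm.
f_1 = 9a + b + 5, LT = a.
f_2 = 2ab - a + 7, LT = ab.
f_3 = 2ab - 2a - 3b + 18, LT = ab.

S(f_1,f_2): lcm = ab. S = \tfrac{1}{2}a + \tfrac{1}{9}b^{2} + \tfrac{5}{9}b - \tfrac{7}{2}.
  leading term a: subtract (\tfrac{1}{18})·f_1 from \tfrac{1}{2}a + \tfrac{1}{9}b^{2} + \tfrac{5}{9}b - \tfrac{7}{2} → \tfrac{1}{9}b^{2} + \tfrac{1}{2}b - \tfrac{34}{9}
  leading term b^{2}: no divisor's leading term divides it; move \tfrac{1}{9}b^{2} to the remainder.
  leading term b: no divisor's leading term divides it; move \tfrac{1}{2}b to the remainder.
  leading term 1: no divisor's leading term divides it; move -\tfrac{34}{9} to the remainder.
  remainder \tfrac{1}{9}b^{2} + \tfrac{1}{2}b - \tfrac{34}{9} ≠ 0; add h_4 = \tfrac{1}{9}b^{2} + \tfrac{1}{2}b - \tfrac{34}{9} to the basis.

S(f_1,f_3): lcm = ab. S = a + \tfrac{1}{9}b^{2} + \tfrac{37}{18}b - 9.
  leading term a: subtract (\tfrac{1}{9})·f_1 from a + \tfrac{1}{9}b^{2} + \tfrac{37}{18}b - 9 → \tfrac{1}{9}b^{2} + \tfrac{35}{18}b - \tfrac{86}{9}
  leading term b^{2}: subtract (1)·h_4 from \tfrac{1}{9}b^{2} + \tfrac{35}{18}b - \tfrac{86}{9} → \tfrac{13}{9}b - \tfrac{52}{9}
  leading term b: no divisor's leading term divides it; move \tfrac{13}{9}b to the remainder.
  leading term 1: no divisor's leading term divides it; move -\tfrac{52}{9} to the remainder.
  remainder \tfrac{13}{9}b - \tfrac{52}{9} ≠ 0; add h_5 = \tfrac{13}{9}b - \tfrac{52}{9} to the basis.

S(f_2,f_3): lcm = ab. S = \tfrac{1}{2}a + \tfrac{3}{2}b - \tfrac{11}{2}.
  leading term a: subtract (\tfrac{1}{18})·f_1 from \tfrac{1}{2}a + \tfrac{3}{2}b - \tfrac{11}{2} → \tfrac{13}{9}b - \tfrac{52}{9}
  leading term b: subtract (1)·h_5 from \tfrac{13}{9}b - \tfrac{52}{9} → 0
  remainder 0.

S(f_1,h_4): leading monomials are coprime, so the S-polynomial reduces to 0 (Buchberger's first criterion).
S(f_2,h_4): lcm = ab^{2}. S = -5ab + 34a + \tfrac{7}{2}b.
  leading term ab: subtract (-\tfrac{5}{9}b)·f_1 from -5ab + 34a + \tfrac{7}{2}b → 34a + \tfrac{5}{9}b^{2} + \tfrac{113}{18}b
  leading term a: subtract (\tfrac{34}{9})·f_1 from 34a + \tfrac{5}{9}b^{2} + \tfrac{113}{18}b → \tfrac{5}{9}b^{2} + \tfrac{5}{2}b - \tfrac{170}{9}
  leading term b^{2}: subtract (5)·h_4 from \tfrac{5}{9}b^{2} + \tfrac{5}{2}b - \tfrac{170}{9} → 0
  remainder 0.

S(f_3,h_4): lcm = ab^{2}. S = -\tfrac{11}{2}ab + 34a - \tfrac{3}{2}b^{2} + 9b.
  leading term ab: subtract (-\tfrac{11}{18}b)·f_1 from -\tfrac{11}{2}ab + 34a - \tfrac{3}{2}b^{2} + 9b → 34a - \tfrac{8}{9}b^{2} + \tfrac{217}{18}b
  leading term a: subtract (\tfrac{34}{9})·f_1 from 34a - \tfrac{8}{9}b^{2} + \tfrac{217}{18}b → -\tfrac{8}{9}b^{2} + \tfrac{149}{18}b - \tfrac{170}{9}
  leading term b^{2}: subtract (-8)·h_4 from -\tfrac{8}{9}b^{2} + \tfrac{149}{18}b - \tfrac{170}{9} → \tfrac{221}{18}b - \tfrac{442}{9}
  leading term b: subtract (\tfrac{17}{2})·h_5 from \tfrac{221}{18}b - \tfrac{442}{9} → 0
  remainder 0.

S(f_1,h_5): leading monomials are coprime, so the S-polynomial reduces to 0 (Buchberger's first criterion).
S(f_2,h_5): lcm = ab. S = \tfrac{7}{2}a + \tfrac{7}{2}.
  leading term a: subtract (\tfrac{7}{18})·f_1 from \tfrac{7}{2}a + \tfrac{7}{2} → -\tfrac{7}{18}b + \tfrac{14}{9}
  leading term b: subtract (-\tfrac{7}{26})·h_5 from -\tfrac{7}{18}b + \tfrac{14}{9} → 0
  remainder 0.

S(f_3,h_5): lcm = ab. S = 3a - \tfrac{3}{2}b + 9.
  leading term a: subtract (\tfrac{1}{3})·f_1 from 3a - \tfrac{3}{2}b + 9 → -\tfrac{11}{6}b + \tfrac{22}{3}
  leading term b: subtract (-\tfrac{33}{26})·h_5 from -\tfrac{11}{6}b + \tfrac{22}{3} → 0
  remainder 0.

S(h_4,h_5): lcm = b^{2}. S = \tfrac{17}{2}b - 34.
  leading term b: subtract (\tfrac{153}{26})·h_5 from \tfrac{17}{2}b - 34 → 0
  remainder 0.

Every S-polynomial of the final basis reduces to 0, so we have a Gröbner basis.
Inter-reduce: drop elements whose leading term is divisible by another's, tail-reduce, and make monic.
Reduced Gröbner basis: {a + 1, b - 4}.

From the last basis element, b - 4 = 0, so b takes values in {4}. Each choice, substituted upward through the basis, yields the corresponding point(s) of the solution set.
  b = 4: the earlier basis element becomes a + 1 = 0, giving a = -1 — point (-1, 4).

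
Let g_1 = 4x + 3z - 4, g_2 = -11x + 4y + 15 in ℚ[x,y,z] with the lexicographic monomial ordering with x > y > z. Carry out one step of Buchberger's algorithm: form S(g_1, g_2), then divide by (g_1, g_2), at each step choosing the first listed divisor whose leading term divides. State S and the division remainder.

lcm(LM(g_1), LM(g_2)) = x.
S = (lcm/LT(g_1))·g_1 − (lcm/LT(g_2))·g_2 = 4/11y + ¾z + 4/11.
Reduce S modulo (g_1, g_2) in that order:
  leading term y: no divisor's leading term divides it; move 4/11y to the remainder.
  leading term z: no divisor's leading term divides it; move ¾z to the remainder.
  leading term 1: no divisor's leading term divides it; move 4/11 to the remainder.
The remainder 4/11y + ¾z + 4/11 is nonzero, so it would be added as the next basis element.

S(g_1, g_2) = 4/11y + ¾z + 4/11; remainder on division = 4/11y + ¾z + 4/11.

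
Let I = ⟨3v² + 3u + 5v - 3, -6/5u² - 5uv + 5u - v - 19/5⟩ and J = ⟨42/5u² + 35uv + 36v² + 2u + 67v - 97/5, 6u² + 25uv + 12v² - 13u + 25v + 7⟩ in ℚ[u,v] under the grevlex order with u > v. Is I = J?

Equality of ideals is decidable: compute both reduced Gröbner bases (unique for the ordering) and check whether they agree.
Buchberger on the first generating set:
f_1 = 3v² + 3u + 5v - 3, LT = v².
f_2 = -6/5u² - 5uv + 5u - v - 19/5, LT = u².

The S-polynomials (S(f_1,f_2)) all reduce to 0 modulo the current basis, so we have a Gröbner basis.
Inter-reduce: drop elements whose leading term is divisible by another's, tail-reduce, and make monic.
Reduced Gröbner basis: {u² + 25/6uv - 25/6u + ⅚v + 19/6, v² + u + 5/3v - 1}.

Buchberger on the second generating set:
h_1 = 42/5u² + 35uv + 36v² + 2u + 67v - 97/5, LT = u².
h_2 = 6u² + 25uv + 12v² - 13u + 25v + 7, LT = u².

S(h_1,h_2): lcm = u². S = 16/7v² + 101/42u + 80/21v - 73/21.
  leading term v²: no divisor's leading term divides it; move 16/7v² to the remainder.
  leading term u: no divisor's leading term divides it; move 101/42u to the remainder.
  leading term v: no divisor's leading term divides it; move 80/21v to the remainder.
  leading term 1: no divisor's leading term divides it; move -73/21 to the remainder.
  remainder 16/7v² + 101/42u + 80/21v - 73/21 ≠ 0; add k_3 = 16/7v² + 101/42u + 80/21v - 73/21 to the basis.

The other S-polynomials (S(h_1,k_3), S(h_2,k_3)) all reduce to 0 modulo the current basis, so we have a Gröbner basis.
Inter-reduce: drop elements whose leading term is divisible by another's, tail-reduce, and make monic.
Reduced Gröbner basis: {u² + 25/6uv - 205/48u + ⅚v + 101/24, v² + 101/96u + 5/3v - 73/48}.

Since the reduced bases disagree, the two ideals are not the same.

No, the ideals differ.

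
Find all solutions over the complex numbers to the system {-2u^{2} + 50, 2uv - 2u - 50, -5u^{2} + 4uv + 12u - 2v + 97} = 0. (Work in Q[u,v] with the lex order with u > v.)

Compute a lex Gröbner basis by Buchberger's algorithm.
f_1 = -2u^{2} + 50, LT = u^{2}.
f_2 = 2uv - 2u - 50, LT = uv.
f_3 = -5u^{2} + 4uv + 12u - 2v + 97, LT = u^{2}.

S(f_1,f_2): lcm = u^{2}v. S = u^{2} + 25u - 25v.
  leading term u^{2}: subtract (-\tfrac{1}{2})·f_1 from u^{2} + 25u - 25v → 25u - 25v + 25
  leading term u: no divisor's leading term divides it; move 25u to the remainder.
  leading term v: no divisor's leading term divides it; move -25v to the remainder.
  leading term 1: no divisor's leading term divides it; move 25 to the remainder.
  remainder 25u - 25v + 25 ≠ 0; add h_4 = 25u - 25v + 25 to the basis.

S(f_1,f_3): lcm = u^{2}. S = \tfrac{4}{5}uv + \tfrac{12}{5}u - \tfrac{2}{5}v - \tfrac{28}{5}.
  leading term uv: subtract (\tfrac{2}{5})·f_2 from \tfrac{4}{5}uv + \tfrac{12}{5}u - \tfrac{2}{5}v - \tfrac{28}{5} → \tfrac{16}{5}u - \tfrac{2}{5}v + \tfrac{72}{5}
  leading term u: subtract (\tfrac{16}{125})·h_4 from \tfrac{16}{5}u - \tfrac{2}{5}v + \tfrac{72}{5} → \tfrac{14}{5}v + \tfrac{56}{5}
  leading term v: no divisor's leading term divides it; move \tfrac{14}{5}v to the remainder.
  leading term 1: no divisor's leading term divides it; move \tfrac{56}{5} to the remainder.
  remainder \tfrac{14}{5}v + \tfrac{56}{5} ≠ 0; add h_5 = \tfrac{14}{5}v + \tfrac{56}{5} to the basis.

The other S-polynomials (S(f_2,f_3), S(f_1,h_4), S(f_2,h_4), S(f_3,h_4), S(f_1,h_5), S(f_2,h_5), S(f_3,h_5), S(h_4,h_5)) all reduce to 0 modulo the current basis, so we have a Gröbner basis.
Inter-reduce: drop elements whose leading term is divisible by another's, tail-reduce, and make monic.
Reduced Gröbner basis: {u + 5, v + 4}.

From the last basis element, v + 4 = 0, so v takes values in {-4}. Each choice, substituted upward through the basis, yields the corresponding point(s) of the solution set.
  v = -4: the earlier basis element becomes u + 5 = 0, giving u = -5 — point (-5, -4).

{(-5, -4)}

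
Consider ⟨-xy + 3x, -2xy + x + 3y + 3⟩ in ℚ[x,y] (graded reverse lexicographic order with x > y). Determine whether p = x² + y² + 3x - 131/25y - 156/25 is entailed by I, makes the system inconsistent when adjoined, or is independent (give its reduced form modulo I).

x² + y² + 3x - 131/25y - 156/25 lies in I (it reduces to 0).

First compute the reduced Gröbner basis of I by Buchberger's algorithm.
f_1 = -xy + 3x, LT = xy.
f_2 = -2xy + x + 3y + 3, LT = xy.

S(f_1,f_2): lcm = xy. S = -5/2x + 3/2y + 3/2.
  reduce S modulo (f_1, f_2):
  remainder -5/2x + 3/2y + 3/2 ≠ 0; add h_3 = -5/2x + 3/2y + 3/2 to the basis.

S(f_1,h_3): lcm = xy. S = ⅗y² - 3x + ⅗y.
  reduce S modulo (f_1, f_2, h_3):
  remainder ⅗y² - 6/5y - 9/5 ≠ 0; add h_4 = ⅗y² - 6/5y - 9/5 to the basis.

The other S-polynomials (S(f_2,h_3), S(f_1,h_4), S(f_2,h_4), S(h_3,h_4)) all reduce to 0 modulo the current basis, so we have a Gröbner basis.
Inter-reduce: drop elements whose leading term is divisible by another's, tail-reduce, and make monic.
Reduced Gröbner basis: {y² - 2y - 3, x - ⅗y - ⅗}.
Label its elements g_1 = y² - 2y - 3, g_2 = x - ⅗y - ⅗.

Reduce p = x² + y² + 3x - 131/25y - 156/25 modulo G:
  leading term x²: subtract (x)·g_2 from x² + y² + 3x - 131/25y - 156/25 → ⅗xy + y² + 18/5x - 131/25y - 156/25
  leading term xy: subtract (⅗y)·g_2 from ⅗xy + y² + 18/5x - 131/25y - 156/25 → 34/25y² + 18/5x - 122/25y - 156/25
  leading term y²: subtract (34/25)·g_1 from 34/25y² + 18/5x - 122/25y - 156/25 → 18/5x - 54/25y - 54/25
  leading term x: subtract (18/5)·g_2 from 18/5x - 54/25y - 54/25 → 0
  normal form = 0.
Since the normal form is 0, p ∈ I.

Ideal membership is decidable via reduction modulo a Gröbner basis.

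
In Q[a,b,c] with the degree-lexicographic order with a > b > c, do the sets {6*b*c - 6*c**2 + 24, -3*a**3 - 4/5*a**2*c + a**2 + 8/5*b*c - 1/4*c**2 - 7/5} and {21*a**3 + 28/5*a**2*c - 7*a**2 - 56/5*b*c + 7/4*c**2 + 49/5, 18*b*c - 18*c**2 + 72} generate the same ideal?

Yes, the ideals are equal.

Equality of ideals is decidable: compute both reduced Gröbner bases (unique for the ordering) and check whether they agree.
Buchberger on the first generating set:
f_1 = 6*b*c - 6*c**2 + 24, LT = b*c.
f_2 = -3*a**3 - 4/5*a**2*c + a**2 + 8/5*b*c - 1/4*c**2 - 7/5, LT = a**3.

The S-polynomials (S(f_1,f_2)) all reduce to 0 modulo the current basis, so we have a Gröbner basis.
Inter-reduce: drop elements whose leading term is divisible by another's, tail-reduce, and make monic.
Reduced Gröbner basis: {a**3 + 4/15*a**2*c - 1/3*a**2 - 9/20*c**2 + 13/5, b*c - c**2 + 4}.

Buchberger on the second generating set:
h_1 = 21*a**3 + 28/5*a**2*c - 7*a**2 - 56/5*b*c + 7/4*c**2 + 49/5, LT = a**3.
h_2 = 18*b*c - 18*c**2 + 72, LT = b*c.

The S-polynomials (S(h_1,h_2)) all reduce to 0 modulo the current basis, so we have a Gröbner basis.
Inter-reduce: drop elements whose leading term is divisible by another's, tail-reduce, and make monic.
Reduced Gröbner basis: {a**3 + 4/15*a**2*c - 1/3*a**2 - 9/20*c**2 + 13/5, b*c - c**2 + 4}.

These coincide, so the ideals are equal.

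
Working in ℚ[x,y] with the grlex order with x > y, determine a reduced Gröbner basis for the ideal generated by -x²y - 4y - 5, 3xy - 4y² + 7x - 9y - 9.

G = {x³ - 9/7x² + 13/7x + 20/7y + 9/7, y³ - 21/16x² + 13/6y² + 11/6x + 69/16y + 21/8, xy - 4/3y² + 7/3x - 3y - 3}

The reduced Gröbner basis is the canonical form of the ideal for this ordering.

f_1 = -x²y - 4y - 5, LT = x²y.
f_2 = 3xy - 4y² + 7x - 9y - 9, LT = xy.

S(f_1,f_2): lcm = x²y. S = 4/3xy² - 7/3x² + 3xy + 3x + 4y + 5.
  leading term xy²: subtract (4/9y)·f_2 from 4/3xy² - 7/3x² + 3xy + 3x + 4y + 5 → 16/9y³ - 7/3x² - 1/9xy + 4y² + 3x + 8y + 5
  leading term y³: no divisor's leading term divides it; move 16/9y³ to the remainder.
  leading term x²: no divisor's leading term divides it; move -7/3x² to the remainder.
  leading term xy: subtract (-1/27)·f_2 from -1/9xy + 4y² + 3x + 8y + 5 → 104/27y² + 88/27x + 23/3y + 14/3
  leading term y²: no divisor's leading term divides it; move 104/27y² to the remainder.
  leading term x: no divisor's leading term divides it; move 88/27x to the remainder.
  leading term y: no divisor's leading term divides it; move 23/3y to the remainder.
  leading term 1: no divisor's leading term divides it; move 14/3 to the remainder.
  remainder 16/9y³ - 7/3x² + 104/27y² + 88/27x + 23/3y + 14/3 ≠ 0; add g_3 = 16/9y³ - 7/3x² + 104/27y² + 88/27x + 23/3y + 14/3 to the basis.

S(f_1,g_3): lcm = x²y³. S = 21/16x⁴ - 13/6x²y² - 11/6x³ - 69/16x²y + 4y³ - 21/8x² + 5y².
  leading term x⁴: no divisor's leading term divides it; move 21/16x⁴ to the remainder.
  leading term x²y²: subtract (13/6y)·f_1 from -13/6x²y² - 11/6x³ - 69/16x²y + 4y³ - 21/8x² + 5y² → -11/6x³ - 69/16x²y + 4y³ - 21/8x² + 41/3y² + 65/6y
  leading term x³: no divisor's leading term divides it; move -11/6x³ to the remainder.
  leading term x²y: subtract (69/16)·f_1 from -69/16x²y + 4y³ - 21/8x² + 41/3y² + 65/6y → 4y³ - 21/8x² + 41/3y² + 337/12y + 345/16
  leading term y³: subtract (9/4)·g_3 from 4y³ - 21/8x² + 41/3y² + 337/12y + 345/16 → 21/8x² + 5y² - 22/3x + 65/6y + 177/16
  leading term x²: no divisor's leading term divides it; move 21/8x² to the remainder.
  leading term y²: no divisor's leading term divides it; move 5y² to the remainder.
  leading term x: no divisor's leading term divides it; move -22/3x to the remainder.
  leading term y: no divisor's leading term divides it; move 65/6y to the remainder.
  leading term 1: no divisor's leading term divides it; move 177/16 to the remainder.
  remainder 21/16x⁴ - 11/6x³ + 21/8x² + 5y² - 22/3x + 65/6y + 177/16 ≠ 0; add g_4 = 21/16x⁴ - 11/6x³ + 21/8x² + 5y² - 22/3x + 65/6y + 177/16 to the basis.

S(f_2,g_3): lcm = xy³. S = -4/3y⁴ + 21/16x³ + ⅙xy² - 3y³ - 11/6x² - 69/16xy - 3y² - 21/8x.
  leading term y⁴: subtract (-¾y)·g_3 from -4/3y⁴ + 21/16x³ + ⅙xy² - 3y³ - 11/6x² - 69/16xy - 3y² - 21/8x → 21/16x³ - 7/4x²y + ⅙xy² - 1/9y³ - 11/6x² - 269/144xy + 11/4y² - 21/8x + 7/2y
  leading term x³: no divisor's leading term divides it; move 21/16x³ to the remainder.
  leading term x²y: subtract (7/4)·f_1 from -7/4x²y + ⅙xy² - 1/9y³ - 11/6x² - 269/144xy + 11/4y² - 21/8x + 7/2y → ⅙xy² - 1/9y³ - 11/6x² - 269/144xy + 11/4y² - 21/8x + 21/2y + 35/4
  leading term xy²: subtract (1/18y)·f_2 from ⅙xy² - 1/9y³ - 11/6x² - 269/144xy + 11/4y² - 21/8x + 21/2y + 35/4 → 1/9y³ - 11/6x² - 325/144xy + 13/4y² - 21/8x + 11y + 35/4
  leading term y³: subtract (1/16)·g_3 from 1/9y³ - 11/6x² - 325/144xy + 13/4y² - 21/8x + 11y + 35/4 → -27/16x² - 325/144xy + 325/108y² - 611/216x + 505/48y + 203/24
  leading term x²: no divisor's leading term divides it; move -27/16x² to the remainder.
  leading term xy: subtract (-325/432)·f_2 from -325/144xy + 325/108y² - 611/216x + 505/48y + 203/24 → 39/16x + 15/4y + 27/16
  leading term x: no divisor's leading term divides it; move 39/16x to the remainder.
  leading term y: no divisor's leading term divides it; move 15/4y to the remainder.
  leading term 1: no divisor's leading term divides it; move 27/16 to the remainder.
  remainder 21/16x³ - 27/16x² + 39/16x + 15/4y + 27/16 ≠ 0; add g_5 = 21/16x³ - 27/16x² + 39/16x + 15/4y + 27/16 to the basis.

S(f_1,g_4): lcm = x⁴y. S = 88/63x³y + 2x²y - 80/21y³ + 5x² + 352/63xy - 520/63y² - 59/7y.
  leading term x³y: subtract (-88/63x)·f_1 from 88/63x³y + 2x²y - 80/21y³ + 5x² + 352/63xy - 520/63y² - 59/7y → 2x²y - 80/21y³ + 5x² - 520/63y² - 440/63x - 59/7y
  leading term x²y: subtract (-2)·f_1 from 2x²y - 80/21y³ + 5x² - 520/63y² - 440/63x - 59/7y → -80/21y³ + 5x² - 520/63y² - 440/63x - 115/7y - 10
  leading term y³: subtract (-15/7)·g_3 from -80/21y³ + 5x² - 520/63y² - 440/63x - 115/7y - 10 → 0
  remainder 0.

S(f_2,g_4): lcm = x⁴y. S = -4/3x³y² + 7/3x⁴ - 101/63x³y - 3x³ - 2x²y - 80/21y³ + 352/63xy - 520/63y² - 59/7y.
  leading term x³y²: subtract (4/3xy)·f_1 from -4/3x³y² + 7/3x⁴ - 101/63x³y - 3x³ - 2x²y - 80/21y³ + 352/63xy - 520/63y² - 59/7y → 7/3x⁴ - 101/63x³y - 3x³ - 2x²y + 16/3xy² - 80/21y³ + 772/63xy - 520/63y² - 59/7y
  leading term x⁴: subtract (16/9)·g_4 from 7/3x⁴ - 101/63x³y - 3x³ - 2x²y + 16/3xy² - 80/21y³ + 772/63xy - 520/63y² - 59/7y → -101/63x³y + 7/27x³ - 2x²y + 16/3xy² - 80/21y³ - 14/3x² + 772/63xy - 120/7y² + 352/27x - 5233/189y - 59/3
  leading term x³y: subtract (101/63x)·f_1 from -101/63x³y + 7/27x³ - 2x²y + 16/3xy² - 80/21y³ - 14/3x² + 772/63xy - 120/7y² + 352/27x - 5233/189y - 59/3 → 7/27x³ - 2x²y + 16/3xy² - 80/21y³ - 14/3x² + 56/3xy - 120/7y² + 3979/189x - 5233/189y - 59/3
  leading term x³: subtract (16/81)·g_5 from 7/27x³ - 2x²y + 16/3xy² - 80/21y³ - 14/3x² + 56/3xy - 120/7y² + 3979/189x - 5233/189y - 59/3 → -2x²y + 16/3xy² - 80/21y³ - 13/3x² + 56/3xy - 120/7y² + 144/7x - 199/7y - 20
  leading term x²y: subtract (2)·f_1 from -2x²y + 16/3xy² - 80/21y³ - 13/3x² + 56/3xy - 120/7y² + 144/7x - 199/7y - 20 → 16/3xy² - 80/21y³ - 13/3x² + 56/3xy - 120/7y² + 144/7x - 143/7y - 10
  leading term xy²: subtract (16/9y)·f_2 from 16/3xy² - 80/21y³ - 13/3x² + 56/3xy - 120/7y² + 144/7x - 143/7y - 10 → 208/63y³ - 13/3x² + 56/9xy - 8/7y² + 144/7x - 31/7y - 10
  leading term y³: subtract (13/7)·g_3 from 208/63y³ - 13/3x² + 56/9xy - 8/7y² + 144/7x - 31/7y - 10 → 56/9xy - 224/27y² + 392/27x - 56/3y - 56/3
  leading term xy: subtract (56/27)·f_2 from 56/9xy - 224/27y² + 392/27x - 56/3y - 56/3 → 0
  remainder 0.

S(g_3,g_4): leading monomials are coprime, so the S-polynomial reduces to 0 (Buchberger's first criterion).
S(f_1,g_5): lcm = x³y. S = 9/7x²y + 15/7xy - 20/7y² + 5x - 9/7y.
  leading term x²y: subtract (-9/7)·f_1 from 9/7x²y + 15/7xy - 20/7y² + 5x - 9/7y → 15/7xy - 20/7y² + 5x - 45/7y - 45/7
  leading term xy: subtract (5/7)·f_2 from 15/7xy - 20/7y² + 5x - 45/7y - 45/7 → 0
  remainder 0.

S(f_2,g_5): lcm = x³y. S = -4/3x²y² + 7/3x³ - 12/7x²y - 3x² - 13/7xy - 20/7y² - 9/7y.
  leading term x²y²: subtract (4/3y)·f_1 from -4/3x²y² + 7/3x³ - 12/7x²y - 3x² - 13/7xy - 20/7y² - 9/7y → 7/3x³ - 12/7x²y - 3x² - 13/7xy + 52/21y² + 113/21y
  leading term x³: subtract (16/9)·g_5 from 7/3x³ - 12/7x²y - 3x² - 13/7xy + 52/21y² + 113/21y → -12/7x²y - 13/7xy + 52/21y² - 13/3x - 9/7y - 3
  leading term x²y: subtract (12/7)·f_1 from -12/7x²y - 13/7xy + 52/21y² - 13/3x - 9/7y - 3 → -13/7xy + 52/21y² - 13/3x + 39/7y + 39/7
  leading term xy: subtract (-13/21)·f_2 from -13/7xy + 52/21y² - 13/3x + 39/7y + 39/7 → 0
  remainder 0.

S(g_3,g_5): leading monomials are coprime, so the S-polynomial reduces to 0 (Buchberger's first criterion).
S(g_4,g_5): lcm = x⁴. S = -1/9x³ + 1/7x² - 20/7xy + 80/21y² - 433/63x + 520/63y + 59/7.
  leading term x³: subtract (-16/189)·g_5 from -1/9x³ + 1/7x² - 20/7xy + 80/21y² - 433/63x + 520/63y + 59/7 → -20/7xy + 80/21y² - 20/3x + 60/7y + 60/7
  leading term xy: subtract (-20/21)·f_2 from -20/7xy + 80/21y² - 20/3x + 60/7y + 60/7 → 0
  remainder 0.

Every S-polynomial of the final basis reduces to 0, so we have a Gröbner basis.
Inter-reduce: drop elements whose leading term is divisible by another's, tail-reduce, and make monic.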